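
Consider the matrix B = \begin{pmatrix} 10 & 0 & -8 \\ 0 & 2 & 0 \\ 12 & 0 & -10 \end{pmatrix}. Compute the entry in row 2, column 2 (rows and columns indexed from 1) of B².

4

Characteristic polynomial: r^3 - 2r^2 - 4r + 8 = (r - 2)^2(r + 2), so the eigenvalues are -2, 2, 2.
r=2: eigenvector (1, 0, 1).
r=-2: eigenvector (2, 0, 3).
r=2: eigenvector (-2, 1, -2).
P = [[1, 2, -2], [0, 0, 1], [1, 3, -2]], D = diag(2, -2, 2), P⁻¹ = [[3, 2, -2], [-1, 0, 1], [0, 1, 0]].
B² = P·diag(4, 4, 4)·P⁻¹ = [[4, 0, 0], [0, 4, 0], [0, 0, 4]].
The requested entry is 4.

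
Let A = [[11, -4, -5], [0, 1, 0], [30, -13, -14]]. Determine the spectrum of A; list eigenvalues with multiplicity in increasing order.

-4, 1, 1

Characteristic polynomial: p(λ) = λ^3 + 2λ^2 - 7λ + 4 = (λ - 1)^2(λ + 4).
Roots (with multiplicity): -4, 1, 1.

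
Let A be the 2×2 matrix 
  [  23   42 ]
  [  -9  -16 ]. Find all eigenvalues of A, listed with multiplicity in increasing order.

2, 5

Characteristic polynomial: p(r) = r^2 - 7r + 10 = (r - 5)(r - 2).
Roots (with multiplicity): 2, 5.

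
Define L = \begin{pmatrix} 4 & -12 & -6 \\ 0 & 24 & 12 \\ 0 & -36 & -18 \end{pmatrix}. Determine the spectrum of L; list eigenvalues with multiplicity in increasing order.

0, 4, 6

Characteristic polynomial: p(μ) = μ^3 - 10μ^2 + 24μ = μ(μ - 6)(μ - 4).
Roots (with multiplicity): 0, 4, 6.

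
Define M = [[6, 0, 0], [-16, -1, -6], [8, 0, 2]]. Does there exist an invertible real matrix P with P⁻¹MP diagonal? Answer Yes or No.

Yes

Characteristic polynomial: p(μ) = μ^3 - 7μ^2 + 4μ + 12 = (μ - 6)(μ - 2)(μ + 1).
All 3 eigenvalues are distinct, so M is diagonalizable.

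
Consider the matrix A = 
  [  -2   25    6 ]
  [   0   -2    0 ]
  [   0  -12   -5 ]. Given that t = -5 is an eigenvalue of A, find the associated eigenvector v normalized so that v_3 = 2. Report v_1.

-4

A + 5I = [[3, 25, 6], [0, 3, 0], [0, -12, 0]].
Solving (A + 5I)v = 0 gives the eigenspace spanned by (-4, 0, 2).
With v_3 = 2, v = (-4, 0, 2), so v_1 = -4.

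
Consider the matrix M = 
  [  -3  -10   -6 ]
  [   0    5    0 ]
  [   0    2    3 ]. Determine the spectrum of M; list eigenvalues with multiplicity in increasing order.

Characteristic polynomial: p(s) = s^3 - 5s^2 - 9s + 45 = (s - 5)(s - 3)(s + 3).
Roots (with multiplicity): -3, 3, 5.

-3, 3, 5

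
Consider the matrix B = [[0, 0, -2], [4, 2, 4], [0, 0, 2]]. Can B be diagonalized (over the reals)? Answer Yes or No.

Yes

Characteristic polynomial: p(r) = r^3 - 4r^2 + 4r = r(r - 2)^2.
r = 2 has algebraic multiplicity 2; rank(B − 2I) = 1, so geometric multiplicity = 2.
Every eigenvalue has geometric = algebraic multiplicity, so B is diagonalizable.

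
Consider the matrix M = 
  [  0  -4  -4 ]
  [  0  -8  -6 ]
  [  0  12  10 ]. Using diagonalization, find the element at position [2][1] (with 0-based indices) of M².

Characteristic polynomial: s^3 - 2s^2 - 8s = s(s - 4)(s + 2), so the eigenvalues are -2, 0, 4.
s=0: eigenvector (1, 0, 0).
s=4: eigenvector (1, 1, -2).
s=-2: eigenvector (0, 1, -1).
P = [[1, 1, 0], [0, 1, 1], [0, -2, -1]], D = diag(0, 4, -2), P⁻¹ = [[1, 1, 1], [0, -1, -1], [0, 2, 1]].
M² = P·diag(0, 16, 4)·P⁻¹ = [[0, -16, -16], [0, -8, -12], [0, 24, 28]].
The requested entry is 24.

24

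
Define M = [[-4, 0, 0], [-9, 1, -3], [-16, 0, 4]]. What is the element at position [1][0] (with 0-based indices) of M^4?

1275

Characteristic polynomial: r^3 - r^2 - 16r + 16 = (r - 4)(r - 1)(r + 4), so the eigenvalues are -4, 1, 4.
r=-4: eigenvector (1, 3, 2).
r=1: eigenvector (0, 1, 0).
r=4: eigenvector (0, -1, 1).
P = [[1, 0, 0], [3, 1, -1], [2, 0, 1]], D = diag(-4, 1, 4), P⁻¹ = [[1, 0, 0], [-5, 1, 1], [-2, 0, 1]].
M⁴ = P·diag(256, 1, 256)·P⁻¹ = [[256, 0, 0], [1275, 1, -255], [0, 0, 256]].
The requested entry is 1275.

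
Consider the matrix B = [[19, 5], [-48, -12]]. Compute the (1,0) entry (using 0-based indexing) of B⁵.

Characteristic polynomial: λ^2 - 7λ + 12 = (λ - 4)(λ - 3), so the eigenvalues are 3, 4.
λ=4: eigenvector (1, -3).
λ=3: eigenvector (-5, 16).
P = [[1, -5], [-3, 16]], D = diag(4, 3), P⁻¹ = [[16, 5], [3, 1]].
B⁵ = P·diag(1024, 243)·P⁻¹ = [[12739, 3905], [-37488, -11472]].
The requested entry is -37488.

-37488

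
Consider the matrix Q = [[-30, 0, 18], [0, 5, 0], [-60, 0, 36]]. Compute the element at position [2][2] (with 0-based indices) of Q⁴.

7776

Characteristic polynomial: r^3 - 11r^2 + 30r = r(r - 6)(r - 5), so the eigenvalues are 0, 5, 6.
r=6: eigenvector (1, 0, 2).
r=5: eigenvector (0, 1, 0).
r=0: eigenvector (3, 0, 5).
P = [[1, 0, 3], [0, 1, 0], [2, 0, 5]], D = diag(6, 5, 0), P⁻¹ = [[-5, 0, 3], [0, 1, 0], [2, 0, -1]].
Q⁴ = P·diag(1296, 625, 0)·P⁻¹ = [[-6480, 0, 3888], [0, 625, 0], [-12960, 0, 7776]].
The requested entry is 7776.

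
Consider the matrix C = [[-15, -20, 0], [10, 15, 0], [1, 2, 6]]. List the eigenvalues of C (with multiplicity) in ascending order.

-5, 5, 6

Characteristic polynomial: p(r) = r^3 - 6r^2 - 25r + 150 = (r - 6)(r - 5)(r + 5).
Roots (with multiplicity): -5, 5, 6.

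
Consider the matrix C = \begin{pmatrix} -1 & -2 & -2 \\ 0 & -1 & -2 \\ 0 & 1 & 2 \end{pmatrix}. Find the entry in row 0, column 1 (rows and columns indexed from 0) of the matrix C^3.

Characteristic polynomial: r^3 - r = r(r - 1)(r + 1), so the eigenvalues are -1, 0, 1.
r=-1: eigenvector (1, 0, 0).
r=0: eigenvector (2, -2, 1).
r=1: eigenvector (0, -1, 1).
P = [[1, 2, 0], [0, -2, -1], [0, 1, 1]], D = diag(-1, 0, 1), P⁻¹ = [[1, 2, 2], [0, -1, -1], [0, 1, 2]].
C³ = P·diag(-1, 0, 1)·P⁻¹ = [[-1, -2, -2], [0, -1, -2], [0, 1, 2]].
The requested entry is -2.

-2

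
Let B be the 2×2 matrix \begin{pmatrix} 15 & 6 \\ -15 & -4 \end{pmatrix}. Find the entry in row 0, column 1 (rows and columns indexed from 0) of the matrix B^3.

Characteristic polynomial: s^2 - 11s + 30 = (s - 6)(s - 5), so the eigenvalues are 5, 6.
s=5: eigenvector (-3, 5).
s=6: eigenvector (-2, 3).
P = [[-3, -2], [5, 3]], D = diag(5, 6), P⁻¹ = [[3, 2], [-5, -3]].
B³ = P·diag(125, 216)·P⁻¹ = [[1035, 546], [-1365, -694]].
The requested entry is 546.

546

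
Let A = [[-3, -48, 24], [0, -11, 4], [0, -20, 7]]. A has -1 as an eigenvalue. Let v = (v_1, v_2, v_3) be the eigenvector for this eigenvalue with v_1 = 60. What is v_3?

25

A + 1I = [[-2, -48, 24], [0, -10, 4], [0, -20, 8]].
Solving (A + 1I)v = 0 gives the eigenspace spanned by (60, 10, 25).
With v_1 = 60, v = (60, 10, 25), so v_3 = 25.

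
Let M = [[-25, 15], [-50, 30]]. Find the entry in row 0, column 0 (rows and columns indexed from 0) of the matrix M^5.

-15625

Characteristic polynomial: λ^2 - 5λ = λ(λ - 5), so the eigenvalues are 0, 5.
λ=5: eigenvector (1, 2).
λ=0: eigenvector (-3, -5).
P = [[1, -3], [2, -5]], D = diag(5, 0), P⁻¹ = [[-5, 3], [-2, 1]].
M⁵ = P·diag(3125, 0)·P⁻¹ = [[-15625, 9375], [-31250, 18750]].
The requested entry is -15625.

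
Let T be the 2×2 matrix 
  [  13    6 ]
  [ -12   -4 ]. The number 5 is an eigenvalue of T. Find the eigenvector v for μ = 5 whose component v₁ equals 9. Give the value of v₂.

-12

T − 5I = [[8, 6], [-12, -9]].
Solving (T − 5I)v = 0 gives the eigenspace spanned by (9, -12).
With v₁ = 9, v = (9, -12), so v₂ = -12.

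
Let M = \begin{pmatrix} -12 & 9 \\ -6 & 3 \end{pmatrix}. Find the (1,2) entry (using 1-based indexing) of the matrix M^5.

Characteristic polynomial: r^2 + 9r + 18 = (r + 3)(r + 6), so the eigenvalues are -6, -3.
r=-6: eigenvector (-3, -2).
r=-3: eigenvector (1, 1).
P = [[-3, 1], [-2, 1]], D = diag(-6, -3), P⁻¹ = [[-1, 1], [-2, 3]].
M⁵ = P·diag(-7776, -243)·P⁻¹ = [[-22842, 22599], [-15066, 14823]].
The requested entry is 22599.

22599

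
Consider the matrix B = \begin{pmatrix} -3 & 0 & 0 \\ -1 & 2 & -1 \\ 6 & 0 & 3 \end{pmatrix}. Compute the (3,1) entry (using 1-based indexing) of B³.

54

Characteristic polynomial: λ^3 - 2λ^2 - 9λ + 18 = (λ - 3)(λ - 2)(λ + 3), so the eigenvalues are -3, 2, 3.
λ=-3: eigenvector (1, 0, -1).
λ=2: eigenvector (0, 1, 0).
λ=3: eigenvector (0, -1, 1).
P = [[1, 0, 0], [0, 1, -1], [-1, 0, 1]], D = diag(-3, 2, 3), P⁻¹ = [[1, 0, 0], [1, 1, 1], [1, 0, 1]].
B³ = P·diag(-27, 8, 27)·P⁻¹ = [[-27, 0, 0], [-19, 8, -19], [54, 0, 27]].
The requested entry is 54.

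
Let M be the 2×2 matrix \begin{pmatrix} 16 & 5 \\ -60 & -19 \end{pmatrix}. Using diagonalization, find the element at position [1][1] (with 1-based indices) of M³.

Characteristic polynomial: r^2 + 3r - 4 = (r - 1)(r + 4), so the eigenvalues are -4, 1.
r=1: eigenvector (1, -3).
r=-4: eigenvector (-1, 4).
P = [[1, -1], [-3, 4]], D = diag(1, -4), P⁻¹ = [[4, 1], [3, 1]].
M³ = P·diag(1, -64)·P⁻¹ = [[196, 65], [-780, -259]].
The requested entry is 196.

196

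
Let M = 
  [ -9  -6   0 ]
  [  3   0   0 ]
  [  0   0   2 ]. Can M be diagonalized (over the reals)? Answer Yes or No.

Yes

Characteristic polynomial: p(μ) = μ^3 + 7μ^2 - 36 = (μ - 2)(μ + 3)(μ + 6).
All 3 eigenvalues are distinct, so M is diagonalizable.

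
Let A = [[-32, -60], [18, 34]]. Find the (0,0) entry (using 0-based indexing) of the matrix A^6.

Characteristic polynomial: r^2 - 2r - 8 = (r - 4)(r + 2), so the eigenvalues are -2, 4.
r=-2: eigenvector (-2, 1).
r=4: eigenvector (-5, 3).
P = [[-2, -5], [1, 3]], D = diag(-2, 4), P⁻¹ = [[-3, -5], [1, 2]].
A⁶ = P·diag(64, 4096)·P⁻¹ = [[-20096, -40320], [12096, 24256]].
The requested entry is -20096.

-20096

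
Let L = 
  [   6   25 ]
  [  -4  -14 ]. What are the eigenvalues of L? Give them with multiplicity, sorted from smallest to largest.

-4, -4

Characteristic polynomial: p(t) = t^2 + 8t + 16 = (t + 4)^2.
Roots (with multiplicity): -4, -4.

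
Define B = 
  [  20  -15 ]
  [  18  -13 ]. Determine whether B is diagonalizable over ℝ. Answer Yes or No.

Yes

Characteristic polynomial: p(r) = r^2 - 7r + 10 = (r - 5)(r - 2).
All 2 eigenvalues are distinct, so B is diagonalizable.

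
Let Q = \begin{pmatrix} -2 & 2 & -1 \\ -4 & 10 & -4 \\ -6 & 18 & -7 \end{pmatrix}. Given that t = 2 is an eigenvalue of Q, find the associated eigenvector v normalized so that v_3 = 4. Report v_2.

2

Q − 2I = [[-4, 2, -1], [-4, 8, -4], [-6, 18, -9]].
Solving (Q − 2I)v = 0 gives the eigenspace spanned by (0, 2, 4).
With v_3 = 4, v = (0, 2, 4), so v_2 = 2.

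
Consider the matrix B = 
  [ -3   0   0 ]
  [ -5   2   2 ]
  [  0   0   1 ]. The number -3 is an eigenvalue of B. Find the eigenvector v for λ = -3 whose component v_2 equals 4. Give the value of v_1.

B + 3I = [[0, 0, 0], [-5, 5, 2], [0, 0, 4]].
Solving (B + 3I)v = 0 gives the eigenspace spanned by (4, 4, 0).
With v_2 = 4, v = (4, 4, 0), so v_1 = 4.

4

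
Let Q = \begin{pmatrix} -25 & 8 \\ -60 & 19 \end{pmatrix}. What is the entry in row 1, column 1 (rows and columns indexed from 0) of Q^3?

Characteristic polynomial: λ^2 + 6λ + 5 = (λ + 1)(λ + 5), so the eigenvalues are -5, -1.
λ=-1: eigenvector (1, 3).
λ=-5: eigenvector (-2, -5).
P = [[1, -2], [3, -5]], D = diag(-1, -5), P⁻¹ = [[-5, 2], [-3, 1]].
Q³ = P·diag(-1, -125)·P⁻¹ = [[-745, 248], [-1860, 619]].
The requested entry is 619.

619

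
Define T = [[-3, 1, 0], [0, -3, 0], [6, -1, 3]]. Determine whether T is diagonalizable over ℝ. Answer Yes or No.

Characteristic polynomial: p(s) = s^3 + 3s^2 - 9s - 27 = (s - 3)(s + 3)^2.
s = -3 has algebraic multiplicity 2; rank(T + 3I) = 2, so geometric multiplicity = 1.
Geometric multiplicity < algebraic multiplicity, so T is not diagonalizable.

No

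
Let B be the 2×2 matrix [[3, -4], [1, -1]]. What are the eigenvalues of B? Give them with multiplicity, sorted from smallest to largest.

Characteristic polynomial: p(μ) = μ^2 - 2μ + 1 = (μ - 1)^2.
Roots (with multiplicity): 1, 1.

1, 1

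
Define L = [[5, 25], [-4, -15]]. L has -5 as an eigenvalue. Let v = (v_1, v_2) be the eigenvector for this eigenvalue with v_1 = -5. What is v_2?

2

L + 5I = [[10, 25], [-4, -10]].
Solving (L + 5I)v = 0 gives the eigenspace spanned by (-5, 2).
With v_1 = -5, v = (-5, 2), so v_2 = 2.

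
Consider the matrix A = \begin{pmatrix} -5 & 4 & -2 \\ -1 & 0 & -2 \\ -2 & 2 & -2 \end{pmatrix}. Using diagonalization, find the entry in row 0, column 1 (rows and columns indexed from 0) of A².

Characteristic polynomial: r^3 + 7r^2 + 14r + 8 = (r + 1)(r + 2)(r + 4), so the eigenvalues are -4, -2, -1.
r=-1: eigenvector (1, 1, 0).
r=-2: eigenvector (2, 2, 1).
r=-4: eigenvector (2, 1, 1).
P = [[1, 2, 2], [1, 2, 1], [0, 1, 1]], D = diag(-1, -2, -4), P⁻¹ = [[1, 0, -2], [-1, 1, 1], [1, -1, 0]].
A² = P·diag(1, 4, 16)·P⁻¹ = [[25, -24, 6], [9, -8, 6], [12, -12, 4]].
The requested entry is -24.

-24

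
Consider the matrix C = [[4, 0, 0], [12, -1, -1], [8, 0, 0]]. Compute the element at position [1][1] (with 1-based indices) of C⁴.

256

Characteristic polynomial: r^3 - 3r^2 - 4r = r(r - 4)(r + 1), so the eigenvalues are -1, 0, 4.
r=4: eigenvector (1, 2, 2).
r=0: eigenvector (0, -1, 1).
r=-1: eigenvector (0, 1, 0).
P = [[1, 0, 0], [2, -1, 1], [2, 1, 0]], D = diag(4, 0, -1), P⁻¹ = [[1, 0, 0], [-2, 0, 1], [-4, 1, 1]].
C⁴ = P·diag(256, 0, 1)·P⁻¹ = [[256, 0, 0], [508, 1, 1], [512, 0, 0]].
The requested entry is 256.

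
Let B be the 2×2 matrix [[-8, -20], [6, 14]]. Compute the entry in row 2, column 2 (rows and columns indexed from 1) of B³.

Characteristic polynomial: t^2 - 6t + 8 = (t - 4)(t - 2), so the eigenvalues are 2, 4.
t=4: eigenvector (-5, 3).
t=2: eigenvector (-2, 1).
P = [[-5, -2], [3, 1]], D = diag(4, 2), P⁻¹ = [[1, 2], [-3, -5]].
B³ = P·diag(64, 8)·P⁻¹ = [[-272, -560], [168, 344]].
The requested entry is 344.

344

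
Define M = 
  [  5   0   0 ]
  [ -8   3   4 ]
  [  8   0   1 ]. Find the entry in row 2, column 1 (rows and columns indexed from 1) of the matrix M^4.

Characteristic polynomial: r^3 - 9r^2 + 23r - 15 = (r - 5)(r - 3)(r - 1), so the eigenvalues are 1, 3, 5.
r=5: eigenvector (1, 0, 2).
r=3: eigenvector (0, 1, 0).
r=1: eigenvector (0, -2, 1).
P = [[1, 0, 0], [0, 1, -2], [2, 0, 1]], D = diag(5, 3, 1), P⁻¹ = [[1, 0, 0], [-4, 1, 2], [-2, 0, 1]].
M⁴ = P·diag(625, 81, 1)·P⁻¹ = [[625, 0, 0], [-320, 81, 160], [1248, 0, 1]].
The requested entry is -320.

-320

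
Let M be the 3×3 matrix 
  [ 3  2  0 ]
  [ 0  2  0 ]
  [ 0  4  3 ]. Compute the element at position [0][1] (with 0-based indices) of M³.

Characteristic polynomial: μ^3 - 8μ^2 + 21μ - 18 = (μ - 3)^2(μ - 2), so the eigenvalues are 2, 3, 3.
μ=3: eigenvector (1, 0, 2).
μ=2: eigenvector (-2, 1, -4).
μ=3: eigenvector (0, 0, 1).
P = [[1, -2, 0], [0, 1, 0], [2, -4, 1]], D = diag(3, 2, 3), P⁻¹ = [[1, 2, 0], [0, 1, 0], [-2, 0, 1]].
M³ = P·diag(27, 8, 27)·P⁻¹ = [[27, 38, 0], [0, 8, 0], [0, 76, 27]].
The requested entry is 38.

38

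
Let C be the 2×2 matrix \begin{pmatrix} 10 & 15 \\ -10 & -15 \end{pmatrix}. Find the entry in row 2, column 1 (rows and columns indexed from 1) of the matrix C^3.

Characteristic polynomial: r^2 + 5r = r(r + 5), so the eigenvalues are -5, 0.
r=-5: eigenvector (1, -1).
r=0: eigenvector (3, -2).
P = [[1, 3], [-1, -2]], D = diag(-5, 0), P⁻¹ = [[-2, -3], [1, 1]].
C³ = P·diag(-125, 0)·P⁻¹ = [[250, 375], [-250, -375]].
The requested entry is -250.

-250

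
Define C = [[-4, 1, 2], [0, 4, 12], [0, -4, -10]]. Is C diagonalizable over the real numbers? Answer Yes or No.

Characteristic polynomial: p(t) = t^3 + 10t^2 + 32t + 32 = (t + 2)(t + 4)^2.
t = -4 has algebraic multiplicity 2; rank(C + 4I) = 2, so geometric multiplicity = 1.
Geometric multiplicity < algebraic multiplicity, so C is not diagonalizable.

No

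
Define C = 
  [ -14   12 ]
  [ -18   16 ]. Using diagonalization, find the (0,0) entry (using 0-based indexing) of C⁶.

Characteristic polynomial: s^2 - 2s - 8 = (s - 4)(s + 2), so the eigenvalues are -2, 4.
s=-2: eigenvector (1, 1).
s=4: eigenvector (-2, -3).
P = [[1, -2], [1, -3]], D = diag(-2, 4), P⁻¹ = [[3, -2], [1, -1]].
C⁶ = P·diag(64, 4096)·P⁻¹ = [[-8000, 8064], [-12096, 12160]].
The requested entry is -8000.

-8000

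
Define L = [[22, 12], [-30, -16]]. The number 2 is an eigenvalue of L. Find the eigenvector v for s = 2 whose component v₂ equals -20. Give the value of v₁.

L − 2I = [[20, 12], [-30, -18]].
Solving (L − 2I)v = 0 gives the eigenspace spanned by (12, -20).
With v₂ = -20, v = (12, -20), so v₁ = 12.

12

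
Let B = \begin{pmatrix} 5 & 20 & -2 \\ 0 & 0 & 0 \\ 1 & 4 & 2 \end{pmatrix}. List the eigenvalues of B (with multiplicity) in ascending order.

0, 3, 4

Characteristic polynomial: p(λ) = λ^3 - 7λ^2 + 12λ = λ(λ - 4)(λ - 3).
Roots (with multiplicity): 0, 3, 4.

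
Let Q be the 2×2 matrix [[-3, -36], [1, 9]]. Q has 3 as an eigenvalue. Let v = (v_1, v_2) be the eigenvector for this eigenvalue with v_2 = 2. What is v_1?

-12

Q − 3I = [[-6, -36], [1, 6]].
Solving (Q − 3I)v = 0 gives the eigenspace spanned by (-12, 2).
With v_2 = 2, v = (-12, 2), so v_1 = -12.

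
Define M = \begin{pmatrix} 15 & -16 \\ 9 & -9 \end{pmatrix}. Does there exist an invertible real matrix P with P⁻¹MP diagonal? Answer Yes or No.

No

Characteristic polynomial: p(μ) = μ^2 - 6μ + 9 = (μ - 3)^2.
μ = 3 has algebraic multiplicity 2; rank(M − 3I) = 1, so geometric multiplicity = 1.
Geometric multiplicity < algebraic multiplicity, so M is not diagonalizable.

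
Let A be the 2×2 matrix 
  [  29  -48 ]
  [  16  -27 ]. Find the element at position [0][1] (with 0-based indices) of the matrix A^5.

-20208

Characteristic polynomial: s^2 - 2s - 15 = (s - 5)(s + 3), so the eigenvalues are -3, 5.
s=5: eigenvector (2, 1).
s=-3: eigenvector (-3, -2).
P = [[2, -3], [1, -2]], D = diag(5, -3), P⁻¹ = [[2, -3], [1, -2]].
A⁵ = P·diag(3125, -243)·P⁻¹ = [[13229, -20208], [6736, -10347]].
The requested entry is -20208.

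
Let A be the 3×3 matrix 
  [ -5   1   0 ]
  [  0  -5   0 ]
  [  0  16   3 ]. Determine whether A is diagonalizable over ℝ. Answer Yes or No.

Characteristic polynomial: p(t) = t^3 + 7t^2 - 5t - 75 = (t - 3)(t + 5)^2.
t = -5 has algebraic multiplicity 2; rank(A + 5I) = 2, so geometric multiplicity = 1.
Geometric multiplicity < algebraic multiplicity, so A is not diagonalizable.

No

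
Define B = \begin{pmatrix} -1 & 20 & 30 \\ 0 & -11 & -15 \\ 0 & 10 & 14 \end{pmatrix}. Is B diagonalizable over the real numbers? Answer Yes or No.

Characteristic polynomial: p(t) = t^3 - 2t^2 - 7t - 4 = (t - 4)(t + 1)^2.
t = -1 has algebraic multiplicity 2; rank(B + 1I) = 1, so geometric multiplicity = 2.
Every eigenvalue has geometric = algebraic multiplicity, so B is diagonalizable.

Yes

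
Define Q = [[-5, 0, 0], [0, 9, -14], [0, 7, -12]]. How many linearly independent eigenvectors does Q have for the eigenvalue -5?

Q + 5I = [[0, 0, 0], [0, 14, -14], [0, 7, -7]].
This matrix has rank 1, so its null space has dimension 3 − 1 = 2.

2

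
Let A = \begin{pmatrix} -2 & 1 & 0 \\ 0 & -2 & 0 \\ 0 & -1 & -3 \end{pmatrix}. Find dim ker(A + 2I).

A + 2I = [[0, 1, 0], [0, 0, 0], [0, -1, -1]].
This matrix has rank 2, so its null space has dimension 3 − 2 = 1.

1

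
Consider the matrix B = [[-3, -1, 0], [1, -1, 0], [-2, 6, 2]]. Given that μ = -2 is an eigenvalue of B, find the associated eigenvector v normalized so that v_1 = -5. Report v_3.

B + 2I = [[-1, -1, 0], [1, 1, 0], [-2, 6, 4]].
Solving (B + 2I)v = 0 gives the eigenspace spanned by (-5, 5, -10).
With v_1 = -5, v = (-5, 5, -10), so v_3 = -10.

-10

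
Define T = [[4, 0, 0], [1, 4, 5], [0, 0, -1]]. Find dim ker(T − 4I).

1

T − 4I = [[0, 0, 0], [1, 0, 5], [0, 0, -5]].
This matrix has rank 2, so its null space has dimension 3 − 2 = 1.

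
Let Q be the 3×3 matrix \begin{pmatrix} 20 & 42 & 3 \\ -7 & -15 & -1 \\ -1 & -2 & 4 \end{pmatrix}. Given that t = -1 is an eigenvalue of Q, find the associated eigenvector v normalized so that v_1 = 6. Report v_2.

Q + 1I = [[21, 42, 3], [-7, -14, -1], [-1, -2, 5]].
Solving (Q + 1I)v = 0 gives the eigenspace spanned by (6, -3, 0).
With v_1 = 6, v = (6, -3, 0), so v_2 = -3.

-3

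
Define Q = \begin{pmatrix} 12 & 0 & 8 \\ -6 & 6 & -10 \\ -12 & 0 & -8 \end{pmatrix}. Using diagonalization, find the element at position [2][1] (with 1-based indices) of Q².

12

Characteristic polynomial: μ^3 - 10μ^2 + 24μ = μ(μ - 6)(μ - 4), so the eigenvalues are 0, 4, 6.
μ=4: eigenvector (1, -2, -1).
μ=6: eigenvector (0, 1, 0).
μ=0: eigenvector (-2, 3, 3).
P = [[1, 0, -2], [-2, 1, 3], [-1, 0, 3]], D = diag(4, 6, 0), P⁻¹ = [[3, 0, 2], [3, 1, 1], [1, 0, 1]].
Q² = P·diag(16, 36, 0)·P⁻¹ = [[48, 0, 32], [12, 36, -28], [-48, 0, -32]].
The requested entry is 12.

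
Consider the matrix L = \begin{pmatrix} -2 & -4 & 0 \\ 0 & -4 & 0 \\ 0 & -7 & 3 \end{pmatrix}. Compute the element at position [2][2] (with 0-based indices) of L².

Characteristic polynomial: λ^3 + 3λ^2 - 10λ - 24 = (λ - 3)(λ + 2)(λ + 4), so the eigenvalues are -4, -2, 3.
λ=-2: eigenvector (1, 0, 0).
λ=-4: eigenvector (2, 1, 1).
λ=3: eigenvector (0, 0, 1).
P = [[1, 2, 0], [0, 1, 0], [0, 1, 1]], D = diag(-2, -4, 3), P⁻¹ = [[1, -2, 0], [0, 1, 0], [0, -1, 1]].
L² = P·diag(4, 16, 9)·P⁻¹ = [[4, 24, 0], [0, 16, 0], [0, 7, 9]].
The requested entry is 9.

9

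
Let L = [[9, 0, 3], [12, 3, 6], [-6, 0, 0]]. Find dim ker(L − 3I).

2

L − 3I = [[6, 0, 3], [12, 0, 6], [-6, 0, -3]].
This matrix has rank 1, so its null space has dimension 3 − 1 = 2.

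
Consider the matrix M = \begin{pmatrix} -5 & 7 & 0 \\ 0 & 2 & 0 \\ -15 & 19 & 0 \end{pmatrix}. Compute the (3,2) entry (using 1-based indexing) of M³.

391

Characteristic polynomial: r^3 + 3r^2 - 10r = r(r - 2)(r + 5), so the eigenvalues are -5, 0, 2.
r=-5: eigenvector (1, 0, 3).
r=2: eigenvector (1, 1, 2).
r=0: eigenvector (0, 0, 1).
P = [[1, 1, 0], [0, 1, 0], [3, 2, 1]], D = diag(-5, 2, 0), P⁻¹ = [[1, -1, 0], [0, 1, 0], [-3, 1, 1]].
M³ = P·diag(-125, 8, 0)·P⁻¹ = [[-125, 133, 0], [0, 8, 0], [-375, 391, 0]].
The requested entry is 391.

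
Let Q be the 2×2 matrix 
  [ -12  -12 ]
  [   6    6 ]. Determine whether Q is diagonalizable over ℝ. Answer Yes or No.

Characteristic polynomial: p(λ) = λ^2 + 6λ = λ(λ + 6).
All 2 eigenvalues are distinct, so Q is diagonalizable.

Yes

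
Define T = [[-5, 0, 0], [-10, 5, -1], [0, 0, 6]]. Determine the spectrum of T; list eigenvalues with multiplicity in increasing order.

-5, 5, 6

Characteristic polynomial: p(s) = s^3 - 6s^2 - 25s + 150 = (s - 6)(s - 5)(s + 5).
Roots (with multiplicity): -5, 5, 6.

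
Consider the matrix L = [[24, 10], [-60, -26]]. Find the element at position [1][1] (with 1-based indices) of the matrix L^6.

-81024

Characteristic polynomial: μ^2 + 2μ - 24 = (μ - 4)(μ + 6), so the eigenvalues are -6, 4.
μ=4: eigenvector (1, -2).
μ=-6: eigenvector (-1, 3).
P = [[1, -1], [-2, 3]], D = diag(4, -6), P⁻¹ = [[3, 1], [2, 1]].
L⁶ = P·diag(4096, 46656)·P⁻¹ = [[-81024, -42560], [255360, 131776]].
The requested entry is -81024.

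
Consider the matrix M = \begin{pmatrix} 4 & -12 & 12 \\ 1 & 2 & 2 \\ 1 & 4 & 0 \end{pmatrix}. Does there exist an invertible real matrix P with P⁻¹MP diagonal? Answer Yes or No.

No

Characteristic polynomial: p(s) = s^3 - 6s^2 + 32 = (s - 4)^2(s + 2).
s = 4 has algebraic multiplicity 2; rank(M − 4I) = 2, so geometric multiplicity = 1.
Geometric multiplicity < algebraic multiplicity, so M is not diagonalizable.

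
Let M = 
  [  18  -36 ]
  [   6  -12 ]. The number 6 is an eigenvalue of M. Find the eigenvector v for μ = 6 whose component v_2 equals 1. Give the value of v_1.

3

M − 6I = [[12, -36], [6, -18]].
Solving (M − 6I)v = 0 gives the eigenspace spanned by (3, 1).
With v_2 = 1, v = (3, 1), so v_1 = 3.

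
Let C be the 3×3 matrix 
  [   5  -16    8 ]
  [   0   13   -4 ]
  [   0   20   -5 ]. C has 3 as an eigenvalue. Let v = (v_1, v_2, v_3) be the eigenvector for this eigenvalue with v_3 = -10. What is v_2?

-4

C − 3I = [[2, -16, 8], [0, 10, -4], [0, 20, -8]].
Solving (C − 3I)v = 0 gives the eigenspace spanned by (8, -4, -10).
With v_3 = -10, v = (8, -4, -10), so v_2 = -4.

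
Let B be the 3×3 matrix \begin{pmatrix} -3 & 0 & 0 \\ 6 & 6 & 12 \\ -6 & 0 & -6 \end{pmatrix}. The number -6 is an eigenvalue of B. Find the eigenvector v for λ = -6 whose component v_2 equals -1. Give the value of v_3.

B + 6I = [[3, 0, 0], [6, 12, 12], [-6, 0, 0]].
Solving (B + 6I)v = 0 gives the eigenspace spanned by (0, -1, 1).
With v_2 = -1, v = (0, -1, 1), so v_3 = 1.

1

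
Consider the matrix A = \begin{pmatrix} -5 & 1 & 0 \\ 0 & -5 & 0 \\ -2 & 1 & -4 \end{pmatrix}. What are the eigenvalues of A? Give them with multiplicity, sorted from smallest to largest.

-5, -5, -4

Characteristic polynomial: p(r) = r^3 + 14r^2 + 65r + 100 = (r + 4)(r + 5)^2.
Roots (with multiplicity): -5, -5, -4.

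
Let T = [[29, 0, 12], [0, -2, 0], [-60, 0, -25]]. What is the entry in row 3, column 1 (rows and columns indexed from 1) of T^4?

-6240

Characteristic polynomial: s^3 - 2s^2 - 13s - 10 = (s - 5)(s + 1)(s + 2), so the eigenvalues are -2, -1, 5.
s=-2: eigenvector (0, 1, 0).
s=5: eigenvector (1, 0, -2).
s=-1: eigenvector (-2, 0, 5).
P = [[0, 1, -2], [1, 0, 0], [0, -2, 5]], D = diag(-2, 5, -1), P⁻¹ = [[0, 1, 0], [5, 0, 2], [2, 0, 1]].
T⁴ = P·diag(16, 625, 1)·P⁻¹ = [[3121, 0, 1248], [0, 16, 0], [-6240, 0, -2495]].
The requested entry is -6240.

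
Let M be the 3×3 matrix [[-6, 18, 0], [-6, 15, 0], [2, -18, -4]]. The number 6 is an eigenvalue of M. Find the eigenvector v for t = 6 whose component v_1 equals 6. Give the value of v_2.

M − 6I = [[-12, 18, 0], [-6, 9, 0], [2, -18, -10]].
Solving (M − 6I)v = 0 gives the eigenspace spanned by (6, 4, -6).
With v_1 = 6, v = (6, 4, -6), so v_2 = 4.

4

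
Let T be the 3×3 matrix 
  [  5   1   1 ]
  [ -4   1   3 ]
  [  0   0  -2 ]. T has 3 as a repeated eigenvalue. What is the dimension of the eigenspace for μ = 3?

T − 3I = [[2, 1, 1], [-4, -2, 3], [0, 0, -5]].
This matrix has rank 2, so its null space has dimension 3 − 2 = 1.

1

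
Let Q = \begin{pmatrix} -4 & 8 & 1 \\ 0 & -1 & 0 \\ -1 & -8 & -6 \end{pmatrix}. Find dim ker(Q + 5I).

Q + 5I = [[1, 8, 1], [0, 4, 0], [-1, -8, -1]].
This matrix has rank 2, so its null space has dimension 3 − 2 = 1.

1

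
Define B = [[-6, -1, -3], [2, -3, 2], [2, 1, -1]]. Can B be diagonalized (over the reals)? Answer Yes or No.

Characteristic polynomial: p(λ) = λ^3 + 10λ^2 + 33λ + 36 = (λ + 3)^2(λ + 4).
λ = -3 has algebraic multiplicity 2; rank(B + 3I) = 2, so geometric multiplicity = 1.
Geometric multiplicity < algebraic multiplicity, so B is not diagonalizable.

No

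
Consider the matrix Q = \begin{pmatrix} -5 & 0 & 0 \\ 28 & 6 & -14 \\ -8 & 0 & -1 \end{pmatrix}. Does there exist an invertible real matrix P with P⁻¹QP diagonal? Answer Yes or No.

Yes

Characteristic polynomial: p(r) = r^3 - 31r - 30 = (r - 6)(r + 1)(r + 5).
All 3 eigenvalues are distinct, so Q is diagonalizable.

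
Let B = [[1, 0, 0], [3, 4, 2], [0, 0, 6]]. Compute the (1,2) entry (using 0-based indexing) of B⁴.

Characteristic polynomial: λ^3 - 11λ^2 + 34λ - 24 = (λ - 6)(λ - 4)(λ - 1), so the eigenvalues are 1, 4, 6.
λ=1: eigenvector (1, -1, 0).
λ=4: eigenvector (0, 1, 0).
λ=6: eigenvector (0, 1, 1).
P = [[1, 0, 0], [-1, 1, 1], [0, 0, 1]], D = diag(1, 4, 6), P⁻¹ = [[1, 0, 0], [1, 1, -1], [0, 0, 1]].
B⁴ = P·diag(1, 256, 1296)·P⁻¹ = [[1, 0, 0], [255, 256, 1040], [0, 0, 1296]].
The requested entry is 1040.

1040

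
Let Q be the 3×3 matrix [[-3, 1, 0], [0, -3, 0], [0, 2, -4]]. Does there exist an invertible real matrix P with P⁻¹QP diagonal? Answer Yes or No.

No

Characteristic polynomial: p(r) = r^3 + 10r^2 + 33r + 36 = (r + 3)^2(r + 4).
r = -3 has algebraic multiplicity 2; rank(Q + 3I) = 2, so geometric multiplicity = 1.
Geometric multiplicity < algebraic multiplicity, so Q is not diagonalizable.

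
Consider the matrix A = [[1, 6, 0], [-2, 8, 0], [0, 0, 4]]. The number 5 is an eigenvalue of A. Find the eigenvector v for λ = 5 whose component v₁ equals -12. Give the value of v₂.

A − 5I = [[-4, 6, 0], [-2, 3, 0], [0, 0, -1]].
Solving (A − 5I)v = 0 gives the eigenspace spanned by (-12, -8, 0).
With v₁ = -12, v = (-12, -8, 0), so v₂ = -8.

-8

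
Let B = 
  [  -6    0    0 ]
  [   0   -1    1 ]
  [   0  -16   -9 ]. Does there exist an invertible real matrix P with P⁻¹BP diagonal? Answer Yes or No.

No

Characteristic polynomial: p(λ) = λ^3 + 16λ^2 + 85λ + 150 = (λ + 5)^2(λ + 6).
λ = -5 has algebraic multiplicity 2; rank(B + 5I) = 2, so geometric multiplicity = 1.
Geometric multiplicity < algebraic multiplicity, so B is not diagonalizable.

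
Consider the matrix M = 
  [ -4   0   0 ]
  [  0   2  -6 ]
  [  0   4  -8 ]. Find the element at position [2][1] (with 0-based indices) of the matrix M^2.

-24

Characteristic polynomial: λ^3 + 10λ^2 + 32λ + 32 = (λ + 2)(λ + 4)^2, so the eigenvalues are -4, -4, -2.
λ=-4: eigenvector (1, -1, -1).
λ=-2: eigenvector (0, 3, 2).
λ=-4: eigenvector (0, 1, 1).
P = [[1, 0, 0], [-1, 3, 1], [-1, 2, 1]], D = diag(-4, -2, -4), P⁻¹ = [[1, 0, 0], [0, 1, -1], [1, -2, 3]].
M² = P·diag(16, 4, 16)·P⁻¹ = [[16, 0, 0], [0, -20, 36], [0, -24, 40]].
The requested entry is -24.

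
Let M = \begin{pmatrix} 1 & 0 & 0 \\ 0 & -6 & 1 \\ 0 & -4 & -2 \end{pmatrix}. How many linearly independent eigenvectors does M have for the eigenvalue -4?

M + 4I = [[5, 0, 0], [0, -2, 1], [0, -4, 2]].
This matrix has rank 2, so its null space has dimension 3 − 2 = 1.

1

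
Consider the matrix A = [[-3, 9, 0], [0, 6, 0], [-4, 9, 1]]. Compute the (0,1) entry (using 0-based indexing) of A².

27

Characteristic polynomial: r^3 - 4r^2 - 15r + 18 = (r - 6)(r - 1)(r + 3), so the eigenvalues are -3, 1, 6.
r=-3: eigenvector (1, 0, 1).
r=6: eigenvector (1, 1, 1).
r=1: eigenvector (0, 0, 1).
P = [[1, 1, 0], [0, 1, 0], [1, 1, 1]], D = diag(-3, 6, 1), P⁻¹ = [[1, -1, 0], [0, 1, 0], [-1, 0, 1]].
A² = P·diag(9, 36, 1)·P⁻¹ = [[9, 27, 0], [0, 36, 0], [8, 27, 1]].
The requested entry is 27.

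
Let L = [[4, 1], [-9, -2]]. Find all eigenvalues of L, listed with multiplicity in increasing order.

1, 1

Characteristic polynomial: p(t) = t^2 - 2t + 1 = (t - 1)^2.
Roots (with multiplicity): 1, 1.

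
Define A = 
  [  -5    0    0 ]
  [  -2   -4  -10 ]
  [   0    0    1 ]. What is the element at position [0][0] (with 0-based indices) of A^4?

Characteristic polynomial: s^3 + 8s^2 + 11s - 20 = (s - 1)(s + 4)(s + 5), so the eigenvalues are -5, -4, 1.
s=-5: eigenvector (1, 2, 0).
s=-4: eigenvector (0, 1, 0).
s=1: eigenvector (0, -2, 1).
P = [[1, 0, 0], [2, 1, -2], [0, 0, 1]], D = diag(-5, -4, 1), P⁻¹ = [[1, 0, 0], [-2, 1, 2], [0, 0, 1]].
A⁴ = P·diag(625, 256, 1)·P⁻¹ = [[625, 0, 0], [738, 256, 510], [0, 0, 1]].
The requested entry is 625.

625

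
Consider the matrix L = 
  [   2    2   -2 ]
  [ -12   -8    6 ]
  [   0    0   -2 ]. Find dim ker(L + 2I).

L + 2I = [[4, 2, -2], [-12, -6, 6], [0, 0, 0]].
This matrix has rank 1, so its null space has dimension 3 − 1 = 2.

2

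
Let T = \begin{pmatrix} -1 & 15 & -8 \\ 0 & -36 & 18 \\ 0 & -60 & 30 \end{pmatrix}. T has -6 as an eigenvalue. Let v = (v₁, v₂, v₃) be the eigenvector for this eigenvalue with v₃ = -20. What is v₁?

T + 6I = [[5, 15, -8], [0, -30, 18], [0, -60, 36]].
Solving (T + 6I)v = 0 gives the eigenspace spanned by (4, -12, -20).
With v₃ = -20, v = (4, -12, -20), so v₁ = 4.

4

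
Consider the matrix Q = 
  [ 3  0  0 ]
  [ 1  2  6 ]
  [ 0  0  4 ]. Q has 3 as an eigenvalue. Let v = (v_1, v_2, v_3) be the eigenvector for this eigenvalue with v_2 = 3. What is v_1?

Q − 3I = [[0, 0, 0], [1, -1, 6], [0, 0, 1]].
Solving (Q − 3I)v = 0 gives the eigenspace spanned by (3, 3, 0).
With v_2 = 3, v = (3, 3, 0), so v_1 = 3.

3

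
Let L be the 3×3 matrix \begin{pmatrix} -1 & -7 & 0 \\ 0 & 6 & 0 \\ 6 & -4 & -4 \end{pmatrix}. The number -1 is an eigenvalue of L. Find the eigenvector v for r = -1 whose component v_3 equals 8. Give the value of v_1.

4

L + 1I = [[0, -7, 0], [0, 7, 0], [6, -4, -3]].
Solving (L + 1I)v = 0 gives the eigenspace spanned by (4, 0, 8).
With v_3 = 8, v = (4, 0, 8), so v_1 = 4.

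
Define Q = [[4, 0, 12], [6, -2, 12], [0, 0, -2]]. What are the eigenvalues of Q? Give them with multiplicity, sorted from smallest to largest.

Characteristic polynomial: p(t) = t^3 - 12t - 16 = (t - 4)(t + 2)^2.
Roots (with multiplicity): -2, -2, 4.

-2, -2, 4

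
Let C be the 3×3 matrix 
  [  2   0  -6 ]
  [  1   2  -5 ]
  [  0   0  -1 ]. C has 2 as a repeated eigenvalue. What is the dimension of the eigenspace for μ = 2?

C − 2I = [[0, 0, -6], [1, 0, -5], [0, 0, -3]].
This matrix has rank 2, so its null space has dimension 3 − 2 = 1.

1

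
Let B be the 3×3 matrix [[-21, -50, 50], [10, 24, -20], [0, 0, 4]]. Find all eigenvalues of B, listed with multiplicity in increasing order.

Characteristic polynomial: p(λ) = λ^3 - 7λ^2 + 8λ + 16 = (λ - 4)^2(λ + 1).
Roots (with multiplicity): -1, 4, 4.

-1, 4, 4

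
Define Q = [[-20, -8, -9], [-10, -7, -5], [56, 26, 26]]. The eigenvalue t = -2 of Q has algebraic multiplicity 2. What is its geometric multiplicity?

1

Q + 2I = [[-18, -8, -9], [-10, -5, -5], [56, 26, 28]].
This matrix has rank 2, so its null space has dimension 3 − 2 = 1.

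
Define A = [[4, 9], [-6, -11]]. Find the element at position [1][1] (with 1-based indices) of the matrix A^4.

Characteristic polynomial: r^2 + 7r + 10 = (r + 2)(r + 5), so the eigenvalues are -5, -2.
r=-5: eigenvector (1, -1).
r=-2: eigenvector (3, -2).
P = [[1, 3], [-1, -2]], D = diag(-5, -2), P⁻¹ = [[-2, -3], [1, 1]].
A⁴ = P·diag(625, 16)·P⁻¹ = [[-1202, -1827], [1218, 1843]].
The requested entry is -1202.

-1202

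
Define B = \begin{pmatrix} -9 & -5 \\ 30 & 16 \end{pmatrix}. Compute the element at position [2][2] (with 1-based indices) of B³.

Characteristic polynomial: λ^2 - 7λ + 6 = (λ - 6)(λ - 1), so the eigenvalues are 1, 6.
λ=6: eigenvector (1, -3).
λ=1: eigenvector (1, -2).
P = [[1, 1], [-3, -2]], D = diag(6, 1), P⁻¹ = [[-2, -1], [3, 1]].
B³ = P·diag(216, 1)·P⁻¹ = [[-429, -215], [1290, 646]].
The requested entry is 646.

646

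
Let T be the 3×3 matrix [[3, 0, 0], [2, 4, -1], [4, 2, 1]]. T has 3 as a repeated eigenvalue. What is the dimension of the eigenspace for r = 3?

2

T − 3I = [[0, 0, 0], [2, 1, -1], [4, 2, -2]].
This matrix has rank 1, so its null space has dimension 3 − 1 = 2.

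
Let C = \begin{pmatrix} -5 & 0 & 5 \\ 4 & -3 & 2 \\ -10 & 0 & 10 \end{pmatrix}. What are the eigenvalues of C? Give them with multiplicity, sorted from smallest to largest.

-3, 0, 5

Characteristic polynomial: p(λ) = λ^3 - 2λ^2 - 15λ = λ(λ - 5)(λ + 3).
Roots (with multiplicity): -3, 0, 5.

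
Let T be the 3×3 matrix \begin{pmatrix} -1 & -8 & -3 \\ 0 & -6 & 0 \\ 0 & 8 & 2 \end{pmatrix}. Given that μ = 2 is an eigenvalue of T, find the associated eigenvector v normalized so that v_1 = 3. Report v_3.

T − 2I = [[-3, -8, -3], [0, -8, 0], [0, 8, 0]].
Solving (T − 2I)v = 0 gives the eigenspace spanned by (3, 0, -3).
With v_1 = 3, v = (3, 0, -3), so v_3 = -3.

-3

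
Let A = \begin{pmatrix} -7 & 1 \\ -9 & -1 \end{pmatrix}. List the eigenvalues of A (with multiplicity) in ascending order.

Characteristic polynomial: p(t) = t^2 + 8t + 16 = (t + 4)^2.
Roots (with multiplicity): -4, -4.

-4, -4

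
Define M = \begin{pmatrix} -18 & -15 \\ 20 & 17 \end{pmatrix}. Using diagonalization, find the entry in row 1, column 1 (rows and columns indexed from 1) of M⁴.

276

Characteristic polynomial: λ^2 + λ - 6 = (λ - 2)(λ + 3), so the eigenvalues are -3, 2.
λ=-3: eigenvector (1, -1).
λ=2: eigenvector (-3, 4).
P = [[1, -3], [-1, 4]], D = diag(-3, 2), P⁻¹ = [[4, 3], [1, 1]].
M⁴ = P·diag(81, 16)·P⁻¹ = [[276, 195], [-260, -179]].
The requested entry is 276.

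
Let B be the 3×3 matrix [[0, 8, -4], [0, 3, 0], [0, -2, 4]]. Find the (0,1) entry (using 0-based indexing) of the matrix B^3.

128

Characteristic polynomial: t^3 - 7t^2 + 12t = t(t - 4)(t - 3), so the eigenvalues are 0, 3, 4.
t=4: eigenvector (1, 0, -1).
t=3: eigenvector (0, 1, 2).
t=0: eigenvector (1, 0, 0).
P = [[1, 0, 1], [0, 1, 0], [-1, 2, 0]], D = diag(4, 3, 0), P⁻¹ = [[0, 2, -1], [0, 1, 0], [1, -2, 1]].
B³ = P·diag(64, 27, 0)·P⁻¹ = [[0, 128, -64], [0, 27, 0], [0, -74, 64]].
The requested entry is 128.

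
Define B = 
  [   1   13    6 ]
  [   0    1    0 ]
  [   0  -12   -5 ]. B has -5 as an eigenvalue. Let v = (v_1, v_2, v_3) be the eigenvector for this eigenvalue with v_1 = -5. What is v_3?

5

B + 5I = [[6, 13, 6], [0, 6, 0], [0, -12, 0]].
Solving (B + 5I)v = 0 gives the eigenspace spanned by (-5, 0, 5).
With v_1 = -5, v = (-5, 0, 5), so v_3 = 5.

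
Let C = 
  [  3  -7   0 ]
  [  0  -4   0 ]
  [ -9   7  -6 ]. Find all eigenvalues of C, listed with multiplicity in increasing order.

-6, -4, 3

Characteristic polynomial: p(r) = r^3 + 7r^2 - 6r - 72 = (r - 3)(r + 4)(r + 6).
Roots (with multiplicity): -6, -4, 3.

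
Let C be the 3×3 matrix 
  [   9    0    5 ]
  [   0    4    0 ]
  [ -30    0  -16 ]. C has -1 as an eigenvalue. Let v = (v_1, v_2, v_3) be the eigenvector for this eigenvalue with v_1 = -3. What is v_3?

6

C + 1I = [[10, 0, 5], [0, 5, 0], [-30, 0, -15]].
Solving (C + 1I)v = 0 gives the eigenspace spanned by (-3, 0, 6).
With v_1 = -3, v = (-3, 0, 6), so v_3 = 6.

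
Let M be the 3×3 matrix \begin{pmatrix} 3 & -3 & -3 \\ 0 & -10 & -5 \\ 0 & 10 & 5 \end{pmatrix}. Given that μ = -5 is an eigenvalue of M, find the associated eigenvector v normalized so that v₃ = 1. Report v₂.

M + 5I = [[8, -3, -3], [0, -5, -5], [0, 10, 10]].
Solving (M + 5I)v = 0 gives the eigenspace spanned by (0, -1, 1).
With v₃ = 1, v = (0, -1, 1), so v₂ = -1.

-1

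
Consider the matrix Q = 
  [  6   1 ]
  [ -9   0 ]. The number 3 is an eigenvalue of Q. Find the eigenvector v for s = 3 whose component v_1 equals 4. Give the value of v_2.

-12

Q − 3I = [[3, 1], [-9, -3]].
Solving (Q − 3I)v = 0 gives the eigenspace spanned by (4, -12).
With v_1 = 4, v = (4, -12), so v_2 = -12.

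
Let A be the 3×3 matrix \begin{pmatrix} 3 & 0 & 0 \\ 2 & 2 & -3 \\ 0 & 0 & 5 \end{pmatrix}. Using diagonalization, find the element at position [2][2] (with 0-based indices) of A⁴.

Characteristic polynomial: μ^3 - 10μ^2 + 31μ - 30 = (μ - 5)(μ - 3)(μ - 2), so the eigenvalues are 2, 3, 5.
μ=3: eigenvector (1, 2, 0).
μ=2: eigenvector (0, 1, 0).
μ=5: eigenvector (0, -1, 1).
P = [[1, 0, 0], [2, 1, -1], [0, 0, 1]], D = diag(3, 2, 5), P⁻¹ = [[1, 0, 0], [-2, 1, 1], [0, 0, 1]].
A⁴ = P·diag(81, 16, 625)·P⁻¹ = [[81, 0, 0], [130, 16, -609], [0, 0, 625]].
The requested entry is 625.

625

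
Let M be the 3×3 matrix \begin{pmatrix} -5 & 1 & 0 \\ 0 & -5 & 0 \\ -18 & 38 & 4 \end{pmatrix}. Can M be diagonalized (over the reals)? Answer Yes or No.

Characteristic polynomial: p(t) = t^3 + 6t^2 - 15t - 100 = (t - 4)(t + 5)^2.
t = -5 has algebraic multiplicity 2; rank(M + 5I) = 2, so geometric multiplicity = 1.
Geometric multiplicity < algebraic multiplicity, so M is not diagonalizable.

No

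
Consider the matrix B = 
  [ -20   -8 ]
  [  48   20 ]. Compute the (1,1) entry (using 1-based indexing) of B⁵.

Characteristic polynomial: s^2 - 16 = (s - 4)(s + 4), so the eigenvalues are -4, 4.
s=4: eigenvector (1, -3).
s=-4: eigenvector (1, -2).
P = [[1, 1], [-3, -2]], D = diag(4, -4), P⁻¹ = [[-2, -1], [3, 1]].
B⁵ = P·diag(1024, -1024)·P⁻¹ = [[-5120, -2048], [12288, 5120]].
The requested entry is -5120.

-5120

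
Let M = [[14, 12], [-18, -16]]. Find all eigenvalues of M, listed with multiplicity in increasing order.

Characteristic polynomial: p(μ) = μ^2 + 2μ - 8 = (μ - 2)(μ + 4).
Roots (with multiplicity): -4, 2.

-4, 2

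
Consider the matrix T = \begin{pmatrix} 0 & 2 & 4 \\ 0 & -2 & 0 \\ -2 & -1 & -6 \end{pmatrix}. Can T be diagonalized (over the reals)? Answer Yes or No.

Characteristic polynomial: p(λ) = λ^3 + 8λ^2 + 20λ + 16 = (λ + 2)^2(λ + 4).
λ = -2 has algebraic multiplicity 2; rank(T + 2I) = 2, so geometric multiplicity = 1.
Geometric multiplicity < algebraic multiplicity, so T is not diagonalizable.

No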